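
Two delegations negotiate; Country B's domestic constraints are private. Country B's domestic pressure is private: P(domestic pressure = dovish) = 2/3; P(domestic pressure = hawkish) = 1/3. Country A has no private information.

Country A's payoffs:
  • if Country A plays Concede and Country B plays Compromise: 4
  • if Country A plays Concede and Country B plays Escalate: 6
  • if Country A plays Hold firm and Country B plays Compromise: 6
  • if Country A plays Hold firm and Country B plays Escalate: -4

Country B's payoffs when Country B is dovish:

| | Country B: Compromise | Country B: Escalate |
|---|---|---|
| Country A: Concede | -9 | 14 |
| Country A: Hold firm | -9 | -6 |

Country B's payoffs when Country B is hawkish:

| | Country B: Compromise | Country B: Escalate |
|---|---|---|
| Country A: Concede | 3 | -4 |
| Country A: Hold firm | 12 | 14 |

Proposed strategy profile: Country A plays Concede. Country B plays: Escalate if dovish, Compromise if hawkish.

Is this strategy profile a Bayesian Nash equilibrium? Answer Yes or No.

Country A plays Concede: E[Concede] = 2/3·(6) + 1/3·(4) = 16/3; E[Hold firm] = -2/3. Best-responding. ✓
Country B (domestic pressure dovish), facing Concede: Compromise gives -9, Escalate gives 14. Proposed Escalate is best. ✓
Country B (domestic pressure hawkish), facing Concede: Compromise gives 3, Escalate gives -4. Proposed Compromise is best. ✓

Yes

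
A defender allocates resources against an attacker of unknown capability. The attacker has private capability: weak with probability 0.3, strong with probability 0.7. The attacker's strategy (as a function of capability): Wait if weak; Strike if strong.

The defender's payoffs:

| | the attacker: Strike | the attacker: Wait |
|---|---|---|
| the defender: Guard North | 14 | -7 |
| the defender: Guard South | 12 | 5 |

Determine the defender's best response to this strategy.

Compute the defender's expected payoff for each action, taking the expectation over the attacker's type.
E[Guard North] = 0.3·(-7) + 0.7·(14) = 7.7
E[Guard South] = 0.3·(5) + 0.7·(12) = 9.9
Best response: Guard South (9.9 is the largest).

Guard South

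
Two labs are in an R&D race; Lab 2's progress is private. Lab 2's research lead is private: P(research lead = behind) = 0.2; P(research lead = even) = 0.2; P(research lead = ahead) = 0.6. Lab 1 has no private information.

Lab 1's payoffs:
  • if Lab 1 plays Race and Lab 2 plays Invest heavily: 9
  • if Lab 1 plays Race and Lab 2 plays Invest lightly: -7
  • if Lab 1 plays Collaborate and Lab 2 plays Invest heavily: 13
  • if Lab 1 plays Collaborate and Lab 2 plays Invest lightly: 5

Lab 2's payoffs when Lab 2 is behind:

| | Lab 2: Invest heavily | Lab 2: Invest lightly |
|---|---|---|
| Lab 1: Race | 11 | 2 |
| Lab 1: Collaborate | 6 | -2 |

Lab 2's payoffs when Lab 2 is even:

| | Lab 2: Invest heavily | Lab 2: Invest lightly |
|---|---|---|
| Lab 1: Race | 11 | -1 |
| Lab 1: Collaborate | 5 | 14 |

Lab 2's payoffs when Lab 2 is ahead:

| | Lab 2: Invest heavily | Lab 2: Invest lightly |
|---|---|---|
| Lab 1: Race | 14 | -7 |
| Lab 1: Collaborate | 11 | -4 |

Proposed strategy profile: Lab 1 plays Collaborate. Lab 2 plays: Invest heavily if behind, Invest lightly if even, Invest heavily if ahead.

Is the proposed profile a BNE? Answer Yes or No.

A profile is a BNE iff every type of every player is best-responding given beliefs about the other side.
Lab 1 plays Collaborate: E[Collaborate] = 0.2·(13) + 0.2·(5) + 0.6·(13) = 11.4; E[Race] = 5.8. Best-responding. ✓
Lab 2 (research lead behind), facing Collaborate: Invest heavily gives 6, Invest lightly gives -2. Proposed Invest heavily is best. ✓
Lab 2 (research lead even), facing Collaborate: Invest heavily gives 5, Invest lightly gives 14. Proposed Invest lightly is best. ✓
Lab 2 (research lead ahead), facing Collaborate: Invest heavily gives 11, Invest lightly gives -4. Proposed Invest heavily is best. ✓

Yes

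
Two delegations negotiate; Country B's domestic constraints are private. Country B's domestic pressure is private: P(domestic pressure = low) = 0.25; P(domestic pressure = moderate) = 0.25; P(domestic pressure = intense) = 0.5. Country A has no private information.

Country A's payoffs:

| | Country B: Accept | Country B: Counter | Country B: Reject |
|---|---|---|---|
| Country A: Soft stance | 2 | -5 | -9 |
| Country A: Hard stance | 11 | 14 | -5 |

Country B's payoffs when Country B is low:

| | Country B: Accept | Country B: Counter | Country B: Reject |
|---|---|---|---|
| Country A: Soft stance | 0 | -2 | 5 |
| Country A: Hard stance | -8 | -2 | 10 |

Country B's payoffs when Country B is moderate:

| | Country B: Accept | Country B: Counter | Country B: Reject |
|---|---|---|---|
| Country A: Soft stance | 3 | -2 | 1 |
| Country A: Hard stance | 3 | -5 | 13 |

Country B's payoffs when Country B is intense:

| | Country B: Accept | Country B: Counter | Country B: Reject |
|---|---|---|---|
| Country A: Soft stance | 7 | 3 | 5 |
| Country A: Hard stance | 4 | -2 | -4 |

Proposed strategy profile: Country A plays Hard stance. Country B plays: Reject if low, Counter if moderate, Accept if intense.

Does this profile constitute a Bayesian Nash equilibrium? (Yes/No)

Country A plays Hard stance: E[Hard stance] = 0.25·(-5) + 0.25·(14) + 0.5·(11) = 7.75; E[Soft stance] = -2.5. Best-responding. ✓
Country B (domestic pressure low), facing Hard stance: Accept gives -8, Counter gives -2, Reject gives 10. Proposed Reject is best. ✓
Country B (domestic pressure moderate), facing Hard stance: Accept gives 3, Counter gives -5, Reject gives 13. Proposed Counter is not best — profitable deviation exists. ✗
Country B (domestic pressure intense), facing Hard stance: Accept gives 4, Counter gives -2, Reject gives -4. Proposed Accept is best. ✓

No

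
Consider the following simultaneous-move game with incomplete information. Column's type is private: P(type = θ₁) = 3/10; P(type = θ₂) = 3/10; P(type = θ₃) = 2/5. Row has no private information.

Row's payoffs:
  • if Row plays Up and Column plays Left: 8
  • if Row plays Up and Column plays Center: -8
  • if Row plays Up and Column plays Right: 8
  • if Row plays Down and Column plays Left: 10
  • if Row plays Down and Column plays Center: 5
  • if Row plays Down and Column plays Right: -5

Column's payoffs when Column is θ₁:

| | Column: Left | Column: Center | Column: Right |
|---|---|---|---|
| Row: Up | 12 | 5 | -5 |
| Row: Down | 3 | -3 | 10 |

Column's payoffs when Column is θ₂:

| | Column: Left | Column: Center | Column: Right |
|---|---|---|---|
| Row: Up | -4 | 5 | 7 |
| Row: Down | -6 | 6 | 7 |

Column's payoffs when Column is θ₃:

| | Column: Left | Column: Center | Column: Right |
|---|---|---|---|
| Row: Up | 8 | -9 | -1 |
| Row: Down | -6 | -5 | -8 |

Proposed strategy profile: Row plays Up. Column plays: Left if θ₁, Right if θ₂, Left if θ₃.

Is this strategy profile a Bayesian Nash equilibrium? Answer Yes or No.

Yes

Row plays Up: E[Up] = 3/10·(8) + 3/10·(8) + 2/5·(8) = 8; E[Down] = 11/2. Best-responding. ✓
Column (type θ₁), facing Up: Left gives 12, Center gives 5, Right gives -5. Proposed Left is best. ✓
Column (type θ₂), facing Up: Left gives -4, Center gives 5, Right gives 7. Proposed Right is best. ✓
Column (type θ₃), facing Up: Left gives 8, Center gives -9, Right gives -1. Proposed Left is best. ✓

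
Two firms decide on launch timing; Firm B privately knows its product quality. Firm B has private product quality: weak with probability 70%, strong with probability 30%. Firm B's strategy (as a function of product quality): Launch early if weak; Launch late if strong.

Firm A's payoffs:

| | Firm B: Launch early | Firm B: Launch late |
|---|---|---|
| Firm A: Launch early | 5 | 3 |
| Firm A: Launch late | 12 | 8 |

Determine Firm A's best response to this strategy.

Launch late

E[Launch early] = 0.7·(5) + 0.3·(3) = 4.4
E[Launch late] = 0.7·(12) + 0.3·(8) = 10.8
Best response: Launch late (10.8 is the largest).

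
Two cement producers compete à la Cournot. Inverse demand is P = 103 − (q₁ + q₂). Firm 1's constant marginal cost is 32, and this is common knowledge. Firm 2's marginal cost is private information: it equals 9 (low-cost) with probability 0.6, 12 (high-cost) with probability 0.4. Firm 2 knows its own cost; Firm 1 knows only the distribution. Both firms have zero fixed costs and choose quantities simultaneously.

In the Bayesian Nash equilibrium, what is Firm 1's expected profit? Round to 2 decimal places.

268.96

Type-c best response for Firm 2: q₂(c) = (103 − c)/2 − q₁/2.
Firm 1 maximizes expected profit; its first-order condition is 103 − 2q₁ − E[q₂] − 32 = 0.
Substituting E[q₂] and solving: E[c₂] = 10.2, so q₁ = (103 − 2·32 + 10.2)/3 = 16.4.
E[P] = 103 − (q₁ + E[q₂]) = 48.4; Firm 1's expected profit = (E[P] − 32)·q₁ = (48.4 − 32)·16.4 = 268.96.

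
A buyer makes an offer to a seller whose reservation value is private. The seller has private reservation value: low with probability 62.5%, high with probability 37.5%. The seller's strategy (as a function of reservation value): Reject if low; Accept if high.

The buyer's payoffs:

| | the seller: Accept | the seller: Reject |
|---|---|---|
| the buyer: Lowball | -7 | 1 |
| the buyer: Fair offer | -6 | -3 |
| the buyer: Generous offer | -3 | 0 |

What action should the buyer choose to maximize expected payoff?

E[Lowball] = 0.625·(1) + 0.375·(-7) = -2
E[Fair offer] = 0.625·(-3) + 0.375·(-6) = -4.125
E[Generous offer] = 0.625·(0) + 0.375·(-3) = -1.125
Best response: Generous offer (-1.125 is the largest).

Generous offer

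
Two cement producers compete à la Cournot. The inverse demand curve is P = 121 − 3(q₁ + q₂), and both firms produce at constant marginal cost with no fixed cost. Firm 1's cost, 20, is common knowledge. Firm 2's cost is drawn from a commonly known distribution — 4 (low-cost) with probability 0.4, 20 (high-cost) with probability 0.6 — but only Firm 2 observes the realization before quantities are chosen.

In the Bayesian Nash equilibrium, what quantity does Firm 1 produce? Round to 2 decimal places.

10.51

Firm 2 with cost c maximizes (121 − 3(q₁+q₂) − c)·q₂, giving q₂(c) = (121 − c − 3q₁)/6.
E[c₂] = 0.4·4 + 0.6·20 = 13.6
Firm 1's FOC against E[q₂] yields q₁ = (121 − 2·20 + E[c₂])/9 = (121 − 40 + 13.6)/9 = 10.5111.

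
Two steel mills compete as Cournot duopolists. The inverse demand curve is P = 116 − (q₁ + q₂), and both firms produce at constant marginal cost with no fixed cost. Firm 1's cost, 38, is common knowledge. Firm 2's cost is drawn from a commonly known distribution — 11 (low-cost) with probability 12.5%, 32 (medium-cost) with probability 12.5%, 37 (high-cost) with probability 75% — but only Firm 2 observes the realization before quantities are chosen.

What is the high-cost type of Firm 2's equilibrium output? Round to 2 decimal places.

27.31

Type-c best response for Firm 2: q₂(c) = (116 − c)/2 − q₁/2.
Firm 1 maximizes expected profit; its first-order condition is 116 − 2q₁ − E[q₂] − 38 = 0.
Substituting E[q₂] and solving: E[c₂] = 33.125, so q₁ = (116 − 2·38 + 33.125)/3 = 24.375.
q₂(high-cost) = (116 − 37 − 24.375)/2 = 27.3125.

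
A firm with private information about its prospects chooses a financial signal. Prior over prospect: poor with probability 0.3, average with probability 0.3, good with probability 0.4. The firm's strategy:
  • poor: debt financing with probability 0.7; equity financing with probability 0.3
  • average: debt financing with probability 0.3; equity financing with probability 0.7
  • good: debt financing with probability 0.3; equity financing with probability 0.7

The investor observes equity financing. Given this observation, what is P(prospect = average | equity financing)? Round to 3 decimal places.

Apply Bayes' rule using the sender's strategy as the likelihood.
P(equity financing) = 0.3·0.3 + 0.3·0.7 + 0.4·0.7 = 0.58
P(average | equity financing) = (0.3·0.7) / 0.58 = 0.21 / 0.58 = 0.362069

0.362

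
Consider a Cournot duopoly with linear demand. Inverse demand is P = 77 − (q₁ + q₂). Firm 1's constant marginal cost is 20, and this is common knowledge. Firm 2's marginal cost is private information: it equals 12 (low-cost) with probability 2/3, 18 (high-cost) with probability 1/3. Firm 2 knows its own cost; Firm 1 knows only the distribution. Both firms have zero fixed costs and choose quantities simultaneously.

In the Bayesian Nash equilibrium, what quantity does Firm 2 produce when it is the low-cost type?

24

Type-c best response for Firm 2: q₂(c) = (77 − c)/2 − q₁/2.
Firm 1 maximizes expected profit; its first-order condition is 77 − 2q₁ − E[q₂] − 20 = 0.
Substituting E[q₂] and solving: E[c₂] = 14, so q₁ = (77 − 2·20 + 14)/3 = 17.
q₂(low-cost) = (77 − 12 − 17)/2 = 24.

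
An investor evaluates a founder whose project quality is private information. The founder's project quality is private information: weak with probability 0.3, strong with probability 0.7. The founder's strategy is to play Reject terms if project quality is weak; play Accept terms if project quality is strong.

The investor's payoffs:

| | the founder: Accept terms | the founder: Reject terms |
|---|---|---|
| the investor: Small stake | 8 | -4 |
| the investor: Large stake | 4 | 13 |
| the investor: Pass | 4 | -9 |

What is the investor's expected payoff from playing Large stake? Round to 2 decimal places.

Take the expectation over the founder's project quality, weighting each type's action by its prior probability.
E[Large stake] = 0.3·13 + 0.7·4 = 3.9 + 2.8 = 6.7

6.70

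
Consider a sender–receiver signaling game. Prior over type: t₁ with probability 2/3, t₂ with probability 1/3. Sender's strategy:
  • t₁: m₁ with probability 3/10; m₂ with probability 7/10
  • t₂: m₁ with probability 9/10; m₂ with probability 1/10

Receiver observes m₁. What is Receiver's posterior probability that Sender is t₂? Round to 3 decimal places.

0.600

Apply Bayes' rule using the sender's strategy as the likelihood.
P(m₁) = (2/3)·(3/10) + (1/3)·(9/10) = 1/2
P(t₂ | m₁) = ((1/3)·(9/10)) / (1/2) = (3/10) / (1/2) = 3/5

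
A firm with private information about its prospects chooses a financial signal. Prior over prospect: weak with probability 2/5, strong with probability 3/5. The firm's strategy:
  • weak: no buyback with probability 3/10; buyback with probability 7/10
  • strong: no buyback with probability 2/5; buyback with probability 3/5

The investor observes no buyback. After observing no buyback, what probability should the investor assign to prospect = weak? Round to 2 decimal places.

0.33

Apply Bayes' rule using the sender's strategy as the likelihood.
P(no buyback) = (2/5)·(3/10) + (3/5)·(2/5) = 9/25
P(weak | no buyback) = ((2/5)·(3/10)) / (9/25) = (3/25) / (9/25) = 1/3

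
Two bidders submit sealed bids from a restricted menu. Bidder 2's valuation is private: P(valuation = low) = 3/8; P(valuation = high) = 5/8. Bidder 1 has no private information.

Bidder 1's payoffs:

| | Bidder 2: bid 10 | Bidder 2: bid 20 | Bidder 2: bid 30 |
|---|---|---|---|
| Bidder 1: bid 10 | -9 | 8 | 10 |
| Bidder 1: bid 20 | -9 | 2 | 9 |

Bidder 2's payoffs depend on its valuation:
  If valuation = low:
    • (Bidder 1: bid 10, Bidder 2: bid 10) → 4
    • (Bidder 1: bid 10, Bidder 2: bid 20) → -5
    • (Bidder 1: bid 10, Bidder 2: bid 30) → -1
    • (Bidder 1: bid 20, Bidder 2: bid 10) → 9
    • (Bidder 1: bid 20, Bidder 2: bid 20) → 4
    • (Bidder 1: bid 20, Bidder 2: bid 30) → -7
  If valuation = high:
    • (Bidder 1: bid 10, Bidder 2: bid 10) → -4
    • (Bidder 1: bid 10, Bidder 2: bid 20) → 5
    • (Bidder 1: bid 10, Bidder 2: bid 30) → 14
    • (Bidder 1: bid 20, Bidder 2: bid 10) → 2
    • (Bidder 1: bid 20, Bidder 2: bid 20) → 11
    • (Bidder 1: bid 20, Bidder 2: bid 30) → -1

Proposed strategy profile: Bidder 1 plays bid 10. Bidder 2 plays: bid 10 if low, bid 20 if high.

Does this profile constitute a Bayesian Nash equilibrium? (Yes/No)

Bidder 1 plays bid 10: E[bid 10] = 3/8·(-9) + 5/8·(8) = 13/8; E[bid 20] = -17/8. Best-responding. ✓
Bidder 2 (valuation low), facing bid 10: bid 10 gives 4, bid 20 gives -5, bid 30 gives -1. Proposed bid 10 is best. ✓
Bidder 2 (valuation high), facing bid 10: bid 10 gives -4, bid 20 gives 5, bid 30 gives 14. Proposed bid 20 is not best — profitable deviation exists. ✗

No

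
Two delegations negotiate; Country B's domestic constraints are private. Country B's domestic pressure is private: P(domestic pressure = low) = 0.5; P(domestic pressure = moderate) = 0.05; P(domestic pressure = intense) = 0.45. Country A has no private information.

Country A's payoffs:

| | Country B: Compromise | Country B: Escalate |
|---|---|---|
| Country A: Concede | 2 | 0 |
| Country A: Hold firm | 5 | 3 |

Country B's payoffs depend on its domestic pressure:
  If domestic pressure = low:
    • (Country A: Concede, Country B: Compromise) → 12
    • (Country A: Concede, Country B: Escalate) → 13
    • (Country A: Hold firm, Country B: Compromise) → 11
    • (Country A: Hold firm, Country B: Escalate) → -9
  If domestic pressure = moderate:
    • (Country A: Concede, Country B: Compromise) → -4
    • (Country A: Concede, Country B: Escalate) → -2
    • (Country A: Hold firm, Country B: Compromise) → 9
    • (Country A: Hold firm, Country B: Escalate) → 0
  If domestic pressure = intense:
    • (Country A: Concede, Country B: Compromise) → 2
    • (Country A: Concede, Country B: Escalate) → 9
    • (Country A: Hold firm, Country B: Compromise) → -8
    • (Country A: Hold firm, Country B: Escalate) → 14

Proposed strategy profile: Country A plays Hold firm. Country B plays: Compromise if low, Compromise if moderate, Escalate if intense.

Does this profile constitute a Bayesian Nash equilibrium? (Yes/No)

A profile is a BNE iff every type of every player is best-responding given beliefs about the other side.
Country A plays Hold firm: E[Hold firm] = 0.5·(5) + 0.05·(5) + 0.45·(3) = 4.1; E[Concede] = 1.1. Best-responding. ✓
Country B (domestic pressure low), facing Hold firm: Compromise gives 11, Escalate gives -9. Proposed Compromise is best. ✓
Country B (domestic pressure moderate), facing Hold firm: Compromise gives 9, Escalate gives 0. Proposed Compromise is best. ✓
Country B (domestic pressure intense), facing Hold firm: Compromise gives -8, Escalate gives 14. Proposed Escalate is best. ✓

Yes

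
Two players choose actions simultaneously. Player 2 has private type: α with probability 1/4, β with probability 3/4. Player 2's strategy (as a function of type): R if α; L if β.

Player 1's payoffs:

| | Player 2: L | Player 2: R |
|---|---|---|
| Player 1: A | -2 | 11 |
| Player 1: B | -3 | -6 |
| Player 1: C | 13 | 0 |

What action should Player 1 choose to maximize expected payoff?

Compute Player 1's expected payoff for each action, taking the expectation over Player 2's type.
E[A] = 1/4·(11) + 3/4·(-2) = 5/4
E[B] = 1/4·(-6) + 3/4·(-3) = -15/4
E[C] = 1/4·(0) + 3/4·(13) = 39/4
Best response: C (39/4 is the largest).

C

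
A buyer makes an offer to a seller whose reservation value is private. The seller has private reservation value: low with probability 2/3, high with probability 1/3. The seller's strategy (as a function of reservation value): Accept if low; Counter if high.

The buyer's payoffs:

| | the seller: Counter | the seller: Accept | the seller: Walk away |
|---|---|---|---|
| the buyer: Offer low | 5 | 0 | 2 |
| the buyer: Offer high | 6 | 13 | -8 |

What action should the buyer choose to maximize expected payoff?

Offer high

E[Offer low] = 2/3·(0) + 1/3·(5) = 5/3
E[Offer high] = 2/3·(13) + 1/3·(6) = 32/3
Best response: Offer high (32/3 is the largest).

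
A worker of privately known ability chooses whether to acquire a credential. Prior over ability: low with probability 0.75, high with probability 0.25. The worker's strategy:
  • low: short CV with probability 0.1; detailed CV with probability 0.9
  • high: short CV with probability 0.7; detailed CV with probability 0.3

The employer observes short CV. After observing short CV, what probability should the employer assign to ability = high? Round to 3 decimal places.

P(short CV) = 0.75·0.1 + 0.25·0.7 = 0.25
P(high | short CV) = (0.25·0.7) / 0.25 = 0.175 / 0.25 = 0.7

0.700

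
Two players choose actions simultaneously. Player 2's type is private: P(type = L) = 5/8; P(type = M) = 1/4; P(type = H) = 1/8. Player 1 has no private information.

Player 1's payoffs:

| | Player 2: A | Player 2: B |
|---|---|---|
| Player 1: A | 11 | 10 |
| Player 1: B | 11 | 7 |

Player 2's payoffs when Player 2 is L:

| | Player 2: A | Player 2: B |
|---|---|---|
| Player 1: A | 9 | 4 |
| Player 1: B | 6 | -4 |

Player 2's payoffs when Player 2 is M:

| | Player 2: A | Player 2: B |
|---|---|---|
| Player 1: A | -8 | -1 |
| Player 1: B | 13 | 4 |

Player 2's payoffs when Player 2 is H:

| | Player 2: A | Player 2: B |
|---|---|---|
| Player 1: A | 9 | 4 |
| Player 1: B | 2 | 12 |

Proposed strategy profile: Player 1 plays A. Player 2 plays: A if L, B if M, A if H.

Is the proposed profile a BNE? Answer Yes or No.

Player 1 plays A: E[A] = 5/8·(11) + 1/4·(10) + 1/8·(11) = 43/4; E[B] = 10. Best-responding. ✓
Player 2 (type L), facing A: A gives 9, B gives 4. Proposed A is best. ✓
Player 2 (type M), facing A: A gives -8, B gives -1. Proposed B is best. ✓
Player 2 (type H), facing A: A gives 9, B gives 4. Proposed A is best. ✓

Yes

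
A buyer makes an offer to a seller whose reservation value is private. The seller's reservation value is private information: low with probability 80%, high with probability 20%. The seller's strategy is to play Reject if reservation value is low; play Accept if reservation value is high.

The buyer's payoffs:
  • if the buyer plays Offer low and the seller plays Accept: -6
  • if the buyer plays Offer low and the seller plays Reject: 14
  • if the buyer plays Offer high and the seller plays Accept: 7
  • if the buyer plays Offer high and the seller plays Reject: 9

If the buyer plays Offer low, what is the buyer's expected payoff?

10

Take the expectation over the seller's reservation value, weighting each type's action by its prior probability.
E[Offer low] = 0.8·14 + 0.2·(-6) = 11.2 + (-1.2) = 10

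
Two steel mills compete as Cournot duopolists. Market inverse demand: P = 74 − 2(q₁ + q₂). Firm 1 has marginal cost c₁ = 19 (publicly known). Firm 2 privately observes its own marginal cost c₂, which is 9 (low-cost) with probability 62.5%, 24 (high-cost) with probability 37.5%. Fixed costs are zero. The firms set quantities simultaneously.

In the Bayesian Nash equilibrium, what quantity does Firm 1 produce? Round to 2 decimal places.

Type-c best response for Firm 2: q₂(c) = (74 − c)/4 − q₁/2.
Firm 1 maximizes expected profit; its first-order condition is 74 − 4q₁ − 2E[q₂] − 19 = 0.
Substituting E[q₂] and solving: E[c₂] = 14.625, so q₁ = (74 − 2·19 + 14.625)/6 = 8.4375.

8.44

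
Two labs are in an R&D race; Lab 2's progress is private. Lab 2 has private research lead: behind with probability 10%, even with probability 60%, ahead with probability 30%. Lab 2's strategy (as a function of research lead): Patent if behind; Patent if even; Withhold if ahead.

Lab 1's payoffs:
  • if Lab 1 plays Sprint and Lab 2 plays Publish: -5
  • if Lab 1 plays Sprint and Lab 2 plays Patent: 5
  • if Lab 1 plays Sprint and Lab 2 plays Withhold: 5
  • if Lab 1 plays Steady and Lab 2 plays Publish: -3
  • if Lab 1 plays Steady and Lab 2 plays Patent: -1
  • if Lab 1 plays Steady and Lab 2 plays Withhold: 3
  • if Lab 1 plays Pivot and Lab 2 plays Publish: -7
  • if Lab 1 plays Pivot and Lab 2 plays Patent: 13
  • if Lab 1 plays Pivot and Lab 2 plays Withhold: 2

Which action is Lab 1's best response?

Pivot

E[Sprint] = 0.1·(5) + 0.6·(5) + 0.3·(5) = 5
E[Steady] = 0.1·(-1) + 0.6·(-1) + 0.3·(3) = 0.2
E[Pivot] = 0.1·(13) + 0.6·(13) + 0.3·(2) = 9.7
Best response: Pivot (9.7 is the largest).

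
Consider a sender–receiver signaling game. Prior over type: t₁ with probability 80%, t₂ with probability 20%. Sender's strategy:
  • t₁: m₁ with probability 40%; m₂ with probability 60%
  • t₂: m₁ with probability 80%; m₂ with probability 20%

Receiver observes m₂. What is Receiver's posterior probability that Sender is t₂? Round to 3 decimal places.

P(m₂) = 0.8·0.6 + 0.2·0.2 = 0.52
P(t₂ | m₂) = (0.2·0.2) / 0.52 = 0.04 / 0.52 = 0.0769231

0.077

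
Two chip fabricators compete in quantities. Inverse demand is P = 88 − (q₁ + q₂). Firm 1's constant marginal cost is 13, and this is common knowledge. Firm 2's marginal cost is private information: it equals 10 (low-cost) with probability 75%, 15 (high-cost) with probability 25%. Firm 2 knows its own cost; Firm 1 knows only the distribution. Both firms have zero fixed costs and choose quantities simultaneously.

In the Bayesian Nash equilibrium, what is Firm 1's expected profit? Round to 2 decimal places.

596.17

Each type of Firm 2 best-responds to q₁; Firm 1 best-responds to the expected q₂ over Firm 2's types.
Firm 2 with cost c maximizes (88 − (q₁+q₂) − c)·q₂, giving q₂(c) = (88 − c − q₁)/2.
E[c₂] = 0.75·10 + 0.25·15 = 11.25
Firm 1's FOC against E[q₂] yields q₁ = (88 − 2·13 + E[c₂])/3 = (88 − 26 + 11.25)/3 = 24.4167.
E[P] = 88 − (q₁ + E[q₂]) = 37.4167; Firm 1's expected profit = (E[P] − 13)·q₁ = (37.4167 − 13)·24.4167 = 596.174.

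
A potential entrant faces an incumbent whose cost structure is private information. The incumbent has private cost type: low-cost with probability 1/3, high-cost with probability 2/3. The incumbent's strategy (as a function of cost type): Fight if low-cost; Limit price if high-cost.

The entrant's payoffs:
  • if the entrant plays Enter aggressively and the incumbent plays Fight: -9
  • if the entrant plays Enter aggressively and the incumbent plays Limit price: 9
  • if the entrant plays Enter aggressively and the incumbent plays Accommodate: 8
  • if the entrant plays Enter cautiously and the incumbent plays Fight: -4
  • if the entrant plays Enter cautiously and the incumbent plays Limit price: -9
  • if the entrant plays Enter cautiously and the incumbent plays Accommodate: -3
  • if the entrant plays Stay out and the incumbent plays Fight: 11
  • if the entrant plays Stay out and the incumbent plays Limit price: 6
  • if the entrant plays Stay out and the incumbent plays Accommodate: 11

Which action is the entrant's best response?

Compute the entrant's expected payoff for each action, taking the expectation over the incumbent's type.
E[Enter aggressively] = 1/3·(-9) + 2/3·(9) = 3
E[Enter cautiously] = 1/3·(-4) + 2/3·(-9) = -22/3
E[Stay out] = 1/3·(11) + 2/3·(6) = 23/3
Best response: Stay out (23/3 is the largest).

Stay out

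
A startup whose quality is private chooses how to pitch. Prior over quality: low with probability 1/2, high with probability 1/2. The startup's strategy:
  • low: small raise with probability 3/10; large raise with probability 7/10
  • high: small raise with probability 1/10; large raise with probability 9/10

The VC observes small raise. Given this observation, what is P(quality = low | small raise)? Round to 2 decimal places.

0.75

Apply Bayes' rule using the sender's strategy as the likelihood.
P(small raise) = (1/2)·(3/10) + (1/2)·(1/10) = 1/5
P(low | small raise) = ((1/2)·(3/10)) / (1/5) = (3/20) / (1/5) = 3/4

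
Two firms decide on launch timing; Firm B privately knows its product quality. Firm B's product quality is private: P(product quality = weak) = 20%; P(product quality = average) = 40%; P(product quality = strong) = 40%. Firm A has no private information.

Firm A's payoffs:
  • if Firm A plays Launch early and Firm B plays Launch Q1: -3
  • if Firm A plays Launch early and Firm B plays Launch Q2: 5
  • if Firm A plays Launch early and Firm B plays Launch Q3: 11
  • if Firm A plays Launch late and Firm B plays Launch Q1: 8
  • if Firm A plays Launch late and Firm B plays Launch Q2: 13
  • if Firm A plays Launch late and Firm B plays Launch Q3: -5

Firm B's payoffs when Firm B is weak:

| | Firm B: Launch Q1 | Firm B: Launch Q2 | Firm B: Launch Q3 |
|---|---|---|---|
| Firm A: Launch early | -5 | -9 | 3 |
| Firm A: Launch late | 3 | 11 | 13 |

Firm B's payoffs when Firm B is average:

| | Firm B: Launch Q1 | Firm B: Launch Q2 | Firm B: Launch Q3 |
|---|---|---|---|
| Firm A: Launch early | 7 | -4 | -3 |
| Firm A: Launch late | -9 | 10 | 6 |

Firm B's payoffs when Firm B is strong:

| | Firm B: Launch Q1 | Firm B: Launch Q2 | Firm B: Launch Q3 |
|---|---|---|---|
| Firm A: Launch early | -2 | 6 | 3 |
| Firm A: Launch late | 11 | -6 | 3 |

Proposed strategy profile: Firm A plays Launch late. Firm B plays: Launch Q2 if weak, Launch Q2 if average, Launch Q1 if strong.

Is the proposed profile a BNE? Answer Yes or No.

A profile is a BNE iff every type of every player is best-responding given beliefs about the other side.
Firm A plays Launch late: E[Launch late] = 0.2·(13) + 0.4·(13) + 0.4·(8) = 11; E[Launch early] = 1.8. Best-responding. ✓
Firm B (product quality weak), facing Launch late: Launch Q1 gives 3, Launch Q2 gives 11, Launch Q3 gives 13. Proposed Launch Q2 is not best — profitable deviation exists. ✗
Firm B (product quality average), facing Launch late: Launch Q1 gives -9, Launch Q2 gives 10, Launch Q3 gives 6. Proposed Launch Q2 is best. ✓
Firm B (product quality strong), facing Launch late: Launch Q1 gives 11, Launch Q2 gives -6, Launch Q3 gives 3. Proposed Launch Q1 is best. ✓

No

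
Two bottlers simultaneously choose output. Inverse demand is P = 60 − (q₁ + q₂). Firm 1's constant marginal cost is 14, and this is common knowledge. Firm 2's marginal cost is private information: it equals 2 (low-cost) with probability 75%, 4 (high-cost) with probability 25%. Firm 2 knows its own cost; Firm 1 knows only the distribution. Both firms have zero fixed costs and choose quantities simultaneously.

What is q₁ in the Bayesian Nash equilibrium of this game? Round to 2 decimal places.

Firm 2 with cost c maximizes (60 − (q₁+q₂) − c)·q₂, giving q₂(c) = (60 − c − q₁)/2.
E[c₂] = 0.75·2 + 0.25·4 = 2.5
Firm 1's FOC against E[q₂] yields q₁ = (60 − 2·14 + E[c₂])/3 = (60 − 28 + 2.5)/3 = 11.5.

11.50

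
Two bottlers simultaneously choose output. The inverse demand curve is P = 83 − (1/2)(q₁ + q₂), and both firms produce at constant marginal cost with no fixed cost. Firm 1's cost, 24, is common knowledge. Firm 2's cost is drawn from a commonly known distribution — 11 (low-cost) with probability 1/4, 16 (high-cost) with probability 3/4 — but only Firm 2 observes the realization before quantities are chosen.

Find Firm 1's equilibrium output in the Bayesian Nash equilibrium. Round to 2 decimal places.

33.17

Type-c best response for Firm 2: q₂(c) = (83 − c) − q₁/2.
Firm 1 maximizes expected profit; its first-order condition is 83 − q₁ − (1/2)E[q₂] − 24 = 0.
Substituting E[q₂] and solving: E[c₂] = 14.75, so q₁ = (83 − 2·24 + 14.75)/(3/2) = 33.1667.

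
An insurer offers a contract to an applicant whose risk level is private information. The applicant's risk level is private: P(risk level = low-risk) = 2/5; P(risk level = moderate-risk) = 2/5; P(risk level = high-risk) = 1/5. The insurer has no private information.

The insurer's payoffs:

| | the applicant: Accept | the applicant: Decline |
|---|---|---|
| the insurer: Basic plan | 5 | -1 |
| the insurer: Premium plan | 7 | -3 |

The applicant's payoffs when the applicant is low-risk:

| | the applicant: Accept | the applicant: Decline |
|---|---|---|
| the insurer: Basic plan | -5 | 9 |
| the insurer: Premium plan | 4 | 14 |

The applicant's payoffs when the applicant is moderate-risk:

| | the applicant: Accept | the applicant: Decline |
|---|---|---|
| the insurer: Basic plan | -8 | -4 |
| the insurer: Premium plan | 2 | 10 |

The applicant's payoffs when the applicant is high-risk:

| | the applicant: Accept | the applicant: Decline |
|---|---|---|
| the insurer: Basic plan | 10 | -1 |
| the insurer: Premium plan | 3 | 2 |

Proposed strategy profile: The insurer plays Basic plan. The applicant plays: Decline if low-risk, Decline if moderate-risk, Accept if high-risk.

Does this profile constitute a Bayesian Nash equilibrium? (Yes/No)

The insurer plays Basic plan: E[Basic plan] = 2/5·(-1) + 2/5·(-1) + 1/5·(5) = 1/5; E[Premium plan] = -1. Best-responding. ✓
The applicant (risk level low-risk), facing Basic plan: Accept gives -5, Decline gives 9. Proposed Decline is best. ✓
The applicant (risk level moderate-risk), facing Basic plan: Accept gives -8, Decline gives -4. Proposed Decline is best. ✓
The applicant (risk level high-risk), facing Basic plan: Accept gives 10, Decline gives -1. Proposed Accept is best. ✓

Yes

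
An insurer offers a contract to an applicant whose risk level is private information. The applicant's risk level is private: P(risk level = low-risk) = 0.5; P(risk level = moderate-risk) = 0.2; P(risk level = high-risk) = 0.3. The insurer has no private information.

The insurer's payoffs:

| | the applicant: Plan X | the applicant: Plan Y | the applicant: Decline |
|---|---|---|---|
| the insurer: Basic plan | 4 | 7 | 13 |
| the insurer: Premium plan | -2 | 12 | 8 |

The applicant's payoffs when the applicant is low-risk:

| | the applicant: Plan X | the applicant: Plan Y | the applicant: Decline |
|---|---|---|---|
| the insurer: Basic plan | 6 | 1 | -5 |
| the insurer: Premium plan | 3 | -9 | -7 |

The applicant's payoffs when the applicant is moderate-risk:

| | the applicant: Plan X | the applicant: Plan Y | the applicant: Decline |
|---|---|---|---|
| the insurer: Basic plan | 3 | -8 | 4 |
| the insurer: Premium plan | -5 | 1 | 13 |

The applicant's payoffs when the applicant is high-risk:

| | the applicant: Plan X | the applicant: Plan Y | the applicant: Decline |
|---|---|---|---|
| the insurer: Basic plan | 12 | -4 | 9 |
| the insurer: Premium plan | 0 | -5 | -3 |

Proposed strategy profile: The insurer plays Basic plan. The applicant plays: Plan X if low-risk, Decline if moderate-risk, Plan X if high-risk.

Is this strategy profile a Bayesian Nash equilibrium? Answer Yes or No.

Yes

A profile is a BNE iff every type of every player is best-responding given beliefs about the other side.
The insurer plays Basic plan: E[Basic plan] = 0.5·(4) + 0.2·(13) + 0.3·(4) = 5.8; E[Premium plan] = 0. Best-responding. ✓
The applicant (risk level low-risk), facing Basic plan: Plan X gives 6, Plan Y gives 1, Decline gives -5. Proposed Plan X is best. ✓
The applicant (risk level moderate-risk), facing Basic plan: Plan X gives 3, Plan Y gives -8, Decline gives 4. Proposed Decline is best. ✓
The applicant (risk level high-risk), facing Basic plan: Plan X gives 12, Plan Y gives -4, Decline gives 9. Proposed Plan X is best. ✓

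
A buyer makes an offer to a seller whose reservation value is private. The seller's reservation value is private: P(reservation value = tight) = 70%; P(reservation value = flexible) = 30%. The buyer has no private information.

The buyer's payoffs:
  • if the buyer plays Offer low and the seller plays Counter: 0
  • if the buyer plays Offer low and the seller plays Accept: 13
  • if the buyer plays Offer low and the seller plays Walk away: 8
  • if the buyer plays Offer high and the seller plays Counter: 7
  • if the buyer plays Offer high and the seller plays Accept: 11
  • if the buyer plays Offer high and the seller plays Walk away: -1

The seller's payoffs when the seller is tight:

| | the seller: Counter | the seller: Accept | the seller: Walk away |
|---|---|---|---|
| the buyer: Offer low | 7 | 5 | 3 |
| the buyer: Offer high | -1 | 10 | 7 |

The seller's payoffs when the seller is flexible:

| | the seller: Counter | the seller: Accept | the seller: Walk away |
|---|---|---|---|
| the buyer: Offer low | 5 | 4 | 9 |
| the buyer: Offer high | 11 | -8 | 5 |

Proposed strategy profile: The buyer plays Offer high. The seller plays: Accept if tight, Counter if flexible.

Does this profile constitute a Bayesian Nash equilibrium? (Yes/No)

Yes

The buyer plays Offer high: E[Offer high] = 0.7·(11) + 0.3·(7) = 9.8; E[Offer low] = 9.1. Best-responding. ✓
The seller (reservation value tight), facing Offer high: Counter gives -1, Accept gives 10, Walk away gives 7. Proposed Accept is best. ✓
The seller (reservation value flexible), facing Offer high: Counter gives 11, Accept gives -8, Walk away gives 5. Proposed Counter is best. ✓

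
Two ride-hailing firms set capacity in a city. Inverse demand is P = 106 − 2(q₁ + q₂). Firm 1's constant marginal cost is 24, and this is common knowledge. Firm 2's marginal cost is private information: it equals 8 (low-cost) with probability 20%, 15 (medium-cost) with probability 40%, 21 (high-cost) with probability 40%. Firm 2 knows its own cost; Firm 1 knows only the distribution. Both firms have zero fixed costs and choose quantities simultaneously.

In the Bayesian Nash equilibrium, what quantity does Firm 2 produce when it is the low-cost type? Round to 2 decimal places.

Each type of Firm 2 best-responds to q₁; Firm 1 best-responds to the expected q₂ over Firm 2's types.
Firm 2 with cost c maximizes (106 − 2(q₁+q₂) − c)·q₂, giving q₂(c) = (106 − c − 2q₁)/4.
E[c₂] = 0.2·8 + 0.4·15 + 0.4·21 = 16
Firm 1's FOC against E[q₂] yields q₁ = (106 − 2·24 + E[c₂])/6 = (106 − 48 + 16)/6 = 12.3333.
q₂(low-cost) = (106 − 8 − 2·12.3333)/4 = 18.3333.

18.33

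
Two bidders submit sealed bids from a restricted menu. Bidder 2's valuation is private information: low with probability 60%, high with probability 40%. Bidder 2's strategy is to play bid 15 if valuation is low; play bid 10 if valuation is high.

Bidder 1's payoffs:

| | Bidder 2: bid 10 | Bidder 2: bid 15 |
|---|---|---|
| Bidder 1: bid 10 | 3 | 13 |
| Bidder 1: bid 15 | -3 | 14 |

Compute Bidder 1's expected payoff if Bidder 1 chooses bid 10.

9

E[bid 10] = 0.6·13 + 0.4·3 = 7.8 + 1.2 = 9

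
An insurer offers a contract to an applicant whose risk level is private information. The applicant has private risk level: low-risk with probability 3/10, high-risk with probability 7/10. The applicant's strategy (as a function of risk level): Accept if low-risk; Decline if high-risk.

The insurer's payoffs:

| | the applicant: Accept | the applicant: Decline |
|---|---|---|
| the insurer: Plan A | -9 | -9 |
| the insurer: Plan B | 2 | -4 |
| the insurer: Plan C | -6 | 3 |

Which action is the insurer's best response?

Plan C

Compute the insurer's expected payoff for each action, taking the expectation over the applicant's type.
E[Plan A] = 3/10·(-9) + 7/10·(-9) = -9
E[Plan B] = 3/10·(2) + 7/10·(-4) = -11/5
E[Plan C] = 3/10·(-6) + 7/10·(3) = 3/10
Best response: Plan C (3/10 is the largest).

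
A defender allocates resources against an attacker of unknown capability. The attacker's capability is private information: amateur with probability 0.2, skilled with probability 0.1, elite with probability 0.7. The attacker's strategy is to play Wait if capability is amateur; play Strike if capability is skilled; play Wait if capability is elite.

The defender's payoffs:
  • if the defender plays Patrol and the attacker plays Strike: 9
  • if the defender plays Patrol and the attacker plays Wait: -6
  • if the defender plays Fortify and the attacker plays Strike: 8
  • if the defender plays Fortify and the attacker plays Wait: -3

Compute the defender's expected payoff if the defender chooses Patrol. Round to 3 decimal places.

-4.500

Take the expectation over the attacker's capability, weighting each type's action by its prior probability.
E[Patrol] = 0.2·(-6) + 0.1·9 + 0.7·(-6) = (-1.2) + 0.9 + (-4.2) = -4.5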